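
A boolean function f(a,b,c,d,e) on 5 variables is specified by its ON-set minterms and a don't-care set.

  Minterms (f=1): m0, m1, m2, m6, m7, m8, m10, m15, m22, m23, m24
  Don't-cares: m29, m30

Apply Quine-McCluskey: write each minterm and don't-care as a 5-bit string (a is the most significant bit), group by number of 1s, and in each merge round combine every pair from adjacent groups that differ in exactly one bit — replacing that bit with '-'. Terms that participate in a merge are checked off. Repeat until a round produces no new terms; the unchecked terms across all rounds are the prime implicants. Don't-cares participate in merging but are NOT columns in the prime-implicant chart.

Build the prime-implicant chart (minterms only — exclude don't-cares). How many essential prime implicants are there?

size-2^0 implicants → 00000(✓)  00001(✓)  00010(✓)  00110(✓)  00111(✓)  01000(✓)  01010(✓)  01111(✓)  10110(✓)  10111(✓)  11000(✓)  11101  11110(✓)
size-2^1 implicants → -0110(✓)  -0111(✓)  -1000  0-000(✓)  0-010(✓)  0-111  00-10  000-0(✓)  0000-  0011-(✓)  010-0(✓)  1-110  1011-(✓)
size-2^2 implicants → -011-  0-0-0
Unchecked terms (primes): -011-, -1000, 0-0-0, 0-111, 00-10, 0000-, 1-110, 11101
Minterm coverage:
  m0 ⊆ 0-0-0,0000-
  m1 ⊆ 0000- [E]
  m2 ⊆ 0-0-0,00-10
  m6 ⊆ -011-,00-10
  m7 ⊆ -011-,0-111
  m8 ⊆ -1000,0-0-0
  m10 ⊆ 0-0-0 [E]
  m15 ⊆ 0-111 [E]
  m22 ⊆ -011-,1-110
  m23 ⊆ -011- [E]
  m24 ⊆ -1000 [E]
E = {-011-, -1000, 0-0-0, 0-111, 0000-}

5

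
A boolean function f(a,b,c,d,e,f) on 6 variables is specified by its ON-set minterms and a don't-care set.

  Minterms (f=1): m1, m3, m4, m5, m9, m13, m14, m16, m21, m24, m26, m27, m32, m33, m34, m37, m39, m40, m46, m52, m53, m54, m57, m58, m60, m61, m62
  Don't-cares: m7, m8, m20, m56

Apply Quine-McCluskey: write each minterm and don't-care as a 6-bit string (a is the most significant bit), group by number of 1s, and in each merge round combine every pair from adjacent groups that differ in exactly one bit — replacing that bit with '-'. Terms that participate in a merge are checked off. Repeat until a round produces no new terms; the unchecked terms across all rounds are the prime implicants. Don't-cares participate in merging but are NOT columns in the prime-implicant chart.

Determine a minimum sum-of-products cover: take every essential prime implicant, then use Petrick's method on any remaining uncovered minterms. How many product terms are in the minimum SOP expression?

size-2^0 implicants → 000001(✓)  000011(✓)  000100(✓)  000101(✓)  000111(✓)  001000(✓)  001001(✓)  001101(✓)  001110(✓)  010000(✓)  010100(✓)  010101(✓)  011000(✓)  011010(✓)  011011(✓)  100000(✓)  100001(✓)  100010(✓)  100101(✓)  100111(✓)  101000(✓)  101110(✓)  110100(✓)  110101(✓)  110110(✓)  111000(✓)  111001(✓)  111010(✓)  111100(✓)  111101(✓)  111110(✓)
size-2^1 implicants → -00001(✓)  -00101(✓)  -00111(✓)  -01000(✓)  -01110  -10100(✓)  -10101(✓)  -11000(✓)  -11010(✓)  0-0100(✓)  0-0101(✓)  0-1000(✓)  00-001(✓)  00-101(✓)  000-01(✓)  000-11(✓)  0000-1(✓)  0001-1(✓)  00010-(✓)  001-01(✓)  00100-  01-000  010-00  01010-(✓)  0110-0(✓)  01101-  1-0101(✓)  1-1000(✓)  1-1110  10-000  100-01(✓)  1000-0  10000-  1001-1(✓)  11-100(✓)  11-101(✓)  11-110(✓)  1101-0(✓)  11010-(✓)  111-00(✓)  111-01(✓)  111-10(✓)  1110-0(✓)  11100-(✓)  1111-0(✓)  11110-(✓)
size-2^2 implicants → --0101  --1000  -00-01  -001-1  -1010-  -110-0  0-010-  00--01  000--1  11-1-0  11-10-  111--0  111-0-
Unchecked terms (primes): --0101, --1000, -00-01, -001-1, -01110, -1010-, -110-0, 0-010-, 00--01, 000--1, 00100-, 01-000, 010-00, 01101-, 1-1110, 10-000, 1000-0, 10000-, 11-1-0, 11-10-, 111--0, 111-0-
Minterm coverage:
  m1 ⊆ -00-01,00--01,000--1
  m3 ⊆ 000--1 [E]
  m4 ⊆ 0-010- [E]
  m5 ⊆ --0101,-00-01,-001-1,0-010-,00--01,000--1
  m9 ⊆ 00--01,00100-
  m13 ⊆ 00--01 [E]
  m14 ⊆ -01110 [E]
  m16 ⊆ 01-000,010-00
  m21 ⊆ --0101,-1010-,0-010-
  m24 ⊆ --1000,-110-0,01-000
  m26 ⊆ -110-0,01101-
  m27 ⊆ 01101- [E]
  m32 ⊆ 10-000,1000-0,10000-
  m33 ⊆ -00-01,10000-
  m34 ⊆ 1000-0 [E]
  m37 ⊆ --0101,-00-01,-001-1
  m39 ⊆ -001-1 [E]
  m40 ⊆ --1000,10-000
  m46 ⊆ -01110,1-1110
  m52 ⊆ -1010-,11-1-0,11-10-
  m53 ⊆ --0101,-1010-,11-10-
  m54 ⊆ 11-1-0 [E]
  m57 ⊆ 111-0- [E]
  m58 ⊆ -110-0,111--0
  m60 ⊆ 11-1-0,11-10-,111--0,111-0-
  m61 ⊆ 11-10-,111-0-
  m62 ⊆ 1-1110,11-1-0,111--0
E = {-001-1, -01110, 0-010-, 00--01, 000--1, 01101-, 1000-0, 11-1-0, 111-0-}
Petrick residual → --0101, --1000, -00-01, -110-0, 01-000
Cover = c'de'f + cd'e'f' + b'c'e'f + b'c'df + b'cdef' + bcd'f' + a'c'de' + a'b'e'f + a'b'c'f + a'bd'e'f' + a'bcd'e + ab'c'd'f' + abdf' + abce'  |cover|=14

14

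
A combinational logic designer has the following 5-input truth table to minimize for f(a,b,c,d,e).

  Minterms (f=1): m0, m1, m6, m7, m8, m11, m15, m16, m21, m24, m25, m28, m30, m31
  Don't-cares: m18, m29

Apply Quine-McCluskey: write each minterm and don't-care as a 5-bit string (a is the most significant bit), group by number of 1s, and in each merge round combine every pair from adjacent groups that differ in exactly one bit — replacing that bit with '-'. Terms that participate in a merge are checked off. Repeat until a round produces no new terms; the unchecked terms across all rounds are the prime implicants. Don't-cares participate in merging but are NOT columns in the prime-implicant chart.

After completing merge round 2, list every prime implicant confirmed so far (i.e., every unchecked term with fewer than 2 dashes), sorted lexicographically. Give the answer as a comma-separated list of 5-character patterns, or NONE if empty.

size-2^0 implicants → 00000(✓)  00001(✓)  00110(✓)  00111(✓)  01000(✓)  01011(✓)  01111(✓)  10000(✓)  10010(✓)  10101(✓)  11000(✓)  11001(✓)  11100(✓)  11101(✓)  11110(✓)  11111(✓)
size-2^1 implicants → -0000(✓)  -1000(✓)  -1111  0-000(✓)  0-111  0000-  0011-  01-11  1-000(✓)  1-101  100-0  11-00(✓)  11-01(✓)  1100-(✓)  111-0(✓)  111-1(✓)  1110-(✓)  1111-(✓)
size-2^2 implicants → --000  11-0-  111--
Unchecked terms (primes): --000, -1111, 0-111, 0000-, 0011-, 01-11, 1-101, 100-0, 11-0-, 111--

-1111, 0-111, 0000-, 0011-, 01-11, 1-101, 100-0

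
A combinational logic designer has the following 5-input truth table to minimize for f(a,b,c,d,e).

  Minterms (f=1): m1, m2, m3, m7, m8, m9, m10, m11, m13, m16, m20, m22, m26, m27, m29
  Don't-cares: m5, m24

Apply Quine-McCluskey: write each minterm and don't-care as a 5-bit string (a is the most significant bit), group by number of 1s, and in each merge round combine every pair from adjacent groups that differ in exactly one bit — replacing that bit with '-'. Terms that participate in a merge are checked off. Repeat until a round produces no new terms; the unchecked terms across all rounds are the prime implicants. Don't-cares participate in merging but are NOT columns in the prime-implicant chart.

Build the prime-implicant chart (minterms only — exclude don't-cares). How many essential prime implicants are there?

[col 0] 00001*, 00010*, 00011*, 00101*, 00111*, 01000*, 01001*, 01010*, 01011*, 01101*, 10000*, 10100*, 10110*, 11000*, 11010*, 11011*, 11101*
[col 1] -1000*, -1010*, -1011*, -1101, 0-001*, 0-010*, 0-011*, 0-101*, 00-01*, 00-11*, 000-1*, 0001-*, 001-1*, 01-01*, 010-0*, 010-1*, 0100-*, 0101-*, 1-000, 10-00, 101-0, 110-0*, 1101-*
[col 2] -10-0, -101-, 0--01, 0-0-1, 0-01-, 00--1, 010--
Prime implicants: -10-0, -101-, -1101, 0--01, 0-0-1, 0-01-, 00--1, 010--, 1-000, 10-00, 101-0
PI chart (minterm → PIs covering it):
  1 | 0--01,0-0-1,00--1
  2 | 0-01-  (sole → essential)
  3 | 0-0-1,0-01-,00--1
  7 | 00--1  (sole → essential)
  8 | -10-0,010--
  9 | 0--01,0-0-1,010--
  10 | -10-0,-101-,0-01-,010--
  11 | -101-,0-0-1,0-01-,010--
  13 | -1101,0--01
  16 | 1-000,10-00
  20 | 10-00,101-0
  22 | 101-0  (sole → essential)
  26 | -10-0,-101-
  27 | -101-  (sole → essential)
  29 | -1101  (sole → essential)
Essential prime implicants: -101-, -1101, 0-01-, 00--1, 101-0

5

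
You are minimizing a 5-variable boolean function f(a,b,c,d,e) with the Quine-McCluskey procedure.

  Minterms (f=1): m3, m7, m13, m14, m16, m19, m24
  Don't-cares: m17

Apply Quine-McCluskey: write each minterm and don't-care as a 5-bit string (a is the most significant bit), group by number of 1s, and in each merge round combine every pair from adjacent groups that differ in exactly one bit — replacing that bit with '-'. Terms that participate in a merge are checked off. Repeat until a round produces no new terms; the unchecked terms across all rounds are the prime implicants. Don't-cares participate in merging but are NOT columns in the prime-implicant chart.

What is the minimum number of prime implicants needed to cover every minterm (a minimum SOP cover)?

[col 0] 00011*, 00111*, 01101, 01110, 10000*, 10001*, 10011*, 11000*
[col 1] -0011, 00-11, 1-000, 100-1, 1000-
Prime implicants: -0011, 00-11, 01101, 01110, 1-000, 100-1, 1000-
PI chart (minterm → PIs covering it):
  3 | -0011,00-11
  7 | 00-11  (sole → essential)
  13 | 01101  (sole → essential)
  14 | 01110  (sole → essential)
  16 | 1-000,1000-
  19 | -0011,100-1
  24 | 1-000  (sole → essential)
Essential prime implicants: 00-11, 01101, 01110, 1-000
Petrick residual → -0011
Minimum SOP uses 5 PIs: b'c'de + a'b'de + a'bcd'e + a'bcde' + ac'd'e'

5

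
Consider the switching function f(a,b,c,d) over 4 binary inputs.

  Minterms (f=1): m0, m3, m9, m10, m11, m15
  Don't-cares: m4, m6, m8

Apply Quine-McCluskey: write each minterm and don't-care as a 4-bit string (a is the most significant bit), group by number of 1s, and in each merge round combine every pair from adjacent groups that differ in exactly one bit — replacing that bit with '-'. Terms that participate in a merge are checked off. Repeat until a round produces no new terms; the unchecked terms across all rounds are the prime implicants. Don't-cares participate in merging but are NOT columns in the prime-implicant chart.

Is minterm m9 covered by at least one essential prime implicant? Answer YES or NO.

size-2^0 implicants → 0000(✓)  0011(✓)  0100(✓)  0110(✓)  1000(✓)  1001(✓)  1010(✓)  1011(✓)  1111(✓)
size-2^1 implicants → -000  -011  0-00  01-0  1-11  10-0(✓)  10-1(✓)  100-(✓)  101-(✓)
size-2^2 implicants → 10--
Unchecked terms (primes): -000, -011, 0-00, 01-0, 1-11, 10--
Minterm coverage:
  m0 ⊆ -000,0-00
  m3 ⊆ -011 [E]
  m9 ⊆ 10-- [E]
  m10 ⊆ 10-- [E]
  m11 ⊆ -011,1-11,10--
  m15 ⊆ 1-11 [E]
E = {-011, 1-11, 10--}

YES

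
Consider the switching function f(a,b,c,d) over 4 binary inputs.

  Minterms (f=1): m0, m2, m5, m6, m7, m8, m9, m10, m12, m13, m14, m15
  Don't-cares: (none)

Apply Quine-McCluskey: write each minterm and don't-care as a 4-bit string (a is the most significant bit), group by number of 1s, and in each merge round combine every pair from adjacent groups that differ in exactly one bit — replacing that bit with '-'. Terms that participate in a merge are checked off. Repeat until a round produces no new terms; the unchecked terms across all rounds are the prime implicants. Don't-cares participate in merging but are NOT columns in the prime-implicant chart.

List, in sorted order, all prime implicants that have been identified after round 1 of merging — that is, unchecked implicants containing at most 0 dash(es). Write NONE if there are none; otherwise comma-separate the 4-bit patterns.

[col 0] 0000*, 0010*, 0101*, 0110*, 0111*, 1000*, 1001*, 1010*, 1100*, 1101*, 1110*, 1111*
[col 1] -000*, -010*, -101*, -110*, -111*, 0-10*, 00-0*, 01-1*, 011-*, 1-00*, 1-01*, 1-10*, 10-0*, 100-*, 11-0*, 11-1*, 110-*, 111-*
[col 2] --10, -0-0, -1-1, -11-, 1--0, 1-0-, 11--
Prime implicants: --10, -0-0, -1-1, -11-, 1--0, 1-0-, 11--

NONE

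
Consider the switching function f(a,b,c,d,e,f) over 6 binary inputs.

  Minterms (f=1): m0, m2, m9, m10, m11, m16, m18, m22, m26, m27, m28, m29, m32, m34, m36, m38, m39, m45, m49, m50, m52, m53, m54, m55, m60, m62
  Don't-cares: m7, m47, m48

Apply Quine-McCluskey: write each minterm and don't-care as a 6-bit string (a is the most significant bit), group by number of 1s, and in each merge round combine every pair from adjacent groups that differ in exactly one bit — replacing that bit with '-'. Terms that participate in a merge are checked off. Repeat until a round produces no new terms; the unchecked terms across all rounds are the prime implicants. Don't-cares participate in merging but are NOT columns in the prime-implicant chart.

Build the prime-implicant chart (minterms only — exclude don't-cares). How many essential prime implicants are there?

9

size-2^0 implicants → 000000(✓)  000010(✓)  000111(✓)  001001(✓)  001010(✓)  001011(✓)  010000(✓)  010010(✓)  010110(✓)  011010(✓)  011011(✓)  011100(✓)  011101(✓)  100000(✓)  100010(✓)  100100(✓)  100110(✓)  100111(✓)  101101(✓)  101111(✓)  110000(✓)  110001(✓)  110010(✓)  110100(✓)  110101(✓)  110110(✓)  110111(✓)  111100(✓)  111110(✓)
size-2^1 implicants → -00000(✓)  -00010(✓)  -00111  -10000(✓)  -10010(✓)  -10110(✓)  -11100  0-0000(✓)  0-0010(✓)  0-1010(✓)  0-1011(✓)  00-010(✓)  0000-0(✓)  0010-1  00101-(✓)  01-010(✓)  010-10(✓)  0100-0(✓)  01101-(✓)  01110-  1-0000(✓)  1-0010(✓)  1-0100(✓)  1-0110(✓)  1-0111(✓)  10-111  100-00(✓)  100-10(✓)  1000-0(✓)  1001-0(✓)  10011-(✓)  1011-1  11-100(✓)  11-110(✓)  110-00(✓)  110-01(✓)  110-10(✓)  1100-0(✓)  11000-(✓)  1101-0(✓)  1101-1(✓)  11010-(✓)  11011-(✓)  1111-0(✓)
size-2^2 implicants → --0000(✓)  --0010(✓)  -000-0(✓)  -10-10  -100-0(✓)  0--010  0-00-0(✓)  0-101-  1-0-00(✓)  1-0-10(✓)  1-00-0(✓)  1-01-0(✓)  1-011-  100--0(✓)  11-1-0  110--0(✓)  110-0-  1101--
size-2^3 implicants → --00-0  1-0--0
Unchecked terms (primes): --00-0, -00111, -10-10, -11100, 0--010, 0-101-, 0010-1, 01110-, 1-0--0, 1-011-, 10-111, 1011-1, 11-1-0, 110-0-, 1101--
Minterm coverage:
  m0 ⊆ --00-0 [E]
  m2 ⊆ --00-0,0--010
  m9 ⊆ 0010-1 [E]
  m10 ⊆ 0--010,0-101-
  m11 ⊆ 0-101-,0010-1
  m16 ⊆ --00-0 [E]
  m18 ⊆ --00-0,-10-10,0--010
  m22 ⊆ -10-10 [E]
  m26 ⊆ 0--010,0-101-
  m27 ⊆ 0-101- [E]
  m28 ⊆ -11100,01110-
  m29 ⊆ 01110- [E]
  m32 ⊆ --00-0,1-0--0
  m34 ⊆ --00-0,1-0--0
  m36 ⊆ 1-0--0 [E]
  m38 ⊆ 1-0--0,1-011-
  m39 ⊆ -00111,1-011-,10-111
  m45 ⊆ 1011-1 [E]
  m49 ⊆ 110-0- [E]
  m50 ⊆ --00-0,-10-10,1-0--0
  m52 ⊆ 1-0--0,11-1-0,110-0-,1101--
  m53 ⊆ 110-0-,1101--
  m54 ⊆ -10-10,1-0--0,1-011-,11-1-0,1101--
  m55 ⊆ 1-011-,1101--
  m60 ⊆ -11100,11-1-0
  m62 ⊆ 11-1-0 [E]
E = {--00-0, -10-10, 0-101-, 0010-1, 01110-, 1-0--0, 1011-1, 11-1-0, 110-0-}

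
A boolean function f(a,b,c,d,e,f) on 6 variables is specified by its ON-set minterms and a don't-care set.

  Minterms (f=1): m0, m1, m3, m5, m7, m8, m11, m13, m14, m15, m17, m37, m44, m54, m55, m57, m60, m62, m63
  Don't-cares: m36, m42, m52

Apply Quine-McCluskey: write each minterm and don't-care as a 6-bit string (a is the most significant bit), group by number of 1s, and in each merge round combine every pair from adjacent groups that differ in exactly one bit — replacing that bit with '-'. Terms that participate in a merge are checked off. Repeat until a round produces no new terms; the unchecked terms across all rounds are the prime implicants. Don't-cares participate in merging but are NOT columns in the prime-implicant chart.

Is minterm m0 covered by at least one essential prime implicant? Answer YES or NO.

Round 0: 000000✓ 000001✓ 000011✓ 000101✓ 000111✓ 001000✓ 001011✓ 001101✓ 001110✓ 001111✓ 010001✓ 100100✓ 100101✓ 101010 101100✓ 110100✓ 110110✓ 110111✓ 111001 111100✓ 111110✓ 111111✓
Round 1: -00101 0-0001 00-000 00-011✓ 00-101✓ 00-111✓ 000-01✓ 000-11✓ 0000-1✓ 00000- 0001-1✓ 001-11✓ 0011-1✓ 00111- 1-0100✓ 1-1100✓ 10-100✓ 10010- 11-100✓ 11-110✓ 11-111✓ 1101-0✓ 11011-✓ 1111-0✓ 11111-✓
Round 2: 00--11 00-1-1 000--1 1--100 11-1-0 11-11-
PIs = {-00101, 0-0001, 00--11, 00-000, 00-1-1, 000--1, 00000-, 00111-, 1--100, 10010-, 101010, 11-1-0, 11-11-, 111001}
Coverage chart:
  m0: 00-000,00000-
  m1: 0-0001,000--1,00000-
  m3: 00--11,000--1
  m5: -00101,00-1-1,000--1
  m7: 00--11,00-1-1,000--1
  m8: 00-000 ←essential
  m11: 00--11 ←essential
  m13: 00-1-1 ←essential
  m14: 00111- ←essential
  m15: 00--11,00-1-1,00111-
  m17: 0-0001 ←essential
  m37: -00101,10010-
  m44: 1--100 ←essential
  m54: 11-1-0,11-11-
  m55: 11-11- ←essential
  m57: 111001 ←essential
  m60: 1--100,11-1-0
  m62: 11-1-0,11-11-
  m63: 11-11- ←essential
Essential: 0-0001, 00--11, 00-000, 00-1-1, 00111-, 1--100, 11-11-, 111001

YES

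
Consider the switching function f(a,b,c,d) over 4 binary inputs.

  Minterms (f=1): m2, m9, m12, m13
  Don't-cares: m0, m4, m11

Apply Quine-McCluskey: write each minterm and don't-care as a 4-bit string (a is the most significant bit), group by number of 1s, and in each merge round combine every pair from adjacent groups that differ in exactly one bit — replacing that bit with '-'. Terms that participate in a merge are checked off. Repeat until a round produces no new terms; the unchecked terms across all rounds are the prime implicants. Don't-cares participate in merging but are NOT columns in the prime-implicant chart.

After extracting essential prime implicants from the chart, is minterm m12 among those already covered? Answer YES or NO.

NO

Round 0: 0000✓ 0010✓ 0100✓ 1001✓ 1011✓ 1100✓ 1101✓
Round 1: -100 0-00 00-0 1-01 10-1 110-
PIs = {-100, 0-00, 00-0, 1-01, 10-1, 110-}
Coverage chart:
  m2: 00-0 ←essential
  m9: 1-01,10-1
  m12: -100,110-
  m13: 1-01,110-
Essential: 00-0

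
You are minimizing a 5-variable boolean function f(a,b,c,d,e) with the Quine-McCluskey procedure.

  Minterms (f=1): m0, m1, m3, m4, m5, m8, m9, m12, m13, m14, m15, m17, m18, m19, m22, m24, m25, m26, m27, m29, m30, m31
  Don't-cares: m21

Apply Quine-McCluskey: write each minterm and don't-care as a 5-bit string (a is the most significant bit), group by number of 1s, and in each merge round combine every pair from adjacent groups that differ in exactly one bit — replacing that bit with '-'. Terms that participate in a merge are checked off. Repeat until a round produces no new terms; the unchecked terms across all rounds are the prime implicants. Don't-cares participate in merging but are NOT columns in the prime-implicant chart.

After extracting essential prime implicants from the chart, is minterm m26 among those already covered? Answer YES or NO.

[col 0] 00000*, 00001*, 00011*, 00100*, 00101*, 01000*, 01001*, 01100*, 01101*, 01110*, 01111*, 10001*, 10010*, 10011*, 10101*, 10110*, 11000*, 11001*, 11010*, 11011*, 11101*, 11110*, 11111*
[col 1] -0001*, -0011*, -0101*, -1000*, -1001*, -1101*, -1110*, -1111*, 0-000*, 0-001*, 0-100*, 0-101*, 00-00*, 00-01*, 000-1*, 0000-*, 0010-*, 01-00*, 01-01*, 0100-*, 011-0*, 011-1*, 0110-*, 0111-*, 1-001*, 1-010*, 1-011*, 1-101*, 1-110*, 10-01*, 10-10*, 100-1*, 1001-*, 11-01*, 11-10*, 11-11*, 110-0*, 110-1*, 1100-*, 1101-*, 111-1*, 1111-*
[col 2] --001*, --101*, -0-01*, -00-1, -1-01*, -100-, -11-1, -111-, 0--00*, 0--01*, 0-00-*, 0-10-*, 00-0-*, 01-0-*, 011--, 1--01*, 1--10, 1-0-1, 1-01-, 11--1, 11-1-, 110--
[col 3] ---01, 0--0-
Prime implicants: ---01, -00-1, -100-, -11-1, -111-, 0--0-, 011--, 1--10, 1-0-1, 1-01-, 11--1, 11-1-, 110--
PI chart (minterm → PIs covering it):
  0 | 0--0-  (sole → essential)
  1 | ---01,-00-1,0--0-
  3 | -00-1  (sole → essential)
  4 | 0--0-  (sole → essential)
  5 | ---01,0--0-
  8 | -100-,0--0-
  9 | ---01,-100-,0--0-
  12 | 0--0-,011--
  13 | ---01,-11-1,0--0-,011--
  14 | -111-,011--
  15 | -11-1,-111-,011--
  17 | ---01,-00-1,1-0-1
  18 | 1--10,1-01-
  19 | -00-1,1-0-1,1-01-
  22 | 1--10  (sole → essential)
  24 | -100-,110--
  25 | ---01,-100-,1-0-1,11--1,110--
  26 | 1--10,1-01-,11-1-,110--
  27 | 1-0-1,1-01-,11--1,11-1-,110--
  29 | ---01,-11-1,11--1
  30 | -111-,1--10,11-1-
  31 | -11-1,-111-,11--1,11-1-
Essential prime implicants: -00-1, 0--0-, 1--10

YES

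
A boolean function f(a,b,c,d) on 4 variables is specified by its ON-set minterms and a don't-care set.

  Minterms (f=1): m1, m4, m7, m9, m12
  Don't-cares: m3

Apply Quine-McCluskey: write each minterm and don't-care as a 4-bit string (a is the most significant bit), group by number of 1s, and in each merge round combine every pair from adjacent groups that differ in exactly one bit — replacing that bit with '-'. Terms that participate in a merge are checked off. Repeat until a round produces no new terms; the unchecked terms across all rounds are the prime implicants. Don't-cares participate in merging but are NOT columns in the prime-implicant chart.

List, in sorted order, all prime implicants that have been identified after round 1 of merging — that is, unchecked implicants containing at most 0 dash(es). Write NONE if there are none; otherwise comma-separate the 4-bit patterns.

[col 0] 0001*, 0011*, 0100*, 0111*, 1001*, 1100*
[col 1] -001, -100, 0-11, 00-1
Prime implicants: -001, -100, 0-11, 00-1

NONE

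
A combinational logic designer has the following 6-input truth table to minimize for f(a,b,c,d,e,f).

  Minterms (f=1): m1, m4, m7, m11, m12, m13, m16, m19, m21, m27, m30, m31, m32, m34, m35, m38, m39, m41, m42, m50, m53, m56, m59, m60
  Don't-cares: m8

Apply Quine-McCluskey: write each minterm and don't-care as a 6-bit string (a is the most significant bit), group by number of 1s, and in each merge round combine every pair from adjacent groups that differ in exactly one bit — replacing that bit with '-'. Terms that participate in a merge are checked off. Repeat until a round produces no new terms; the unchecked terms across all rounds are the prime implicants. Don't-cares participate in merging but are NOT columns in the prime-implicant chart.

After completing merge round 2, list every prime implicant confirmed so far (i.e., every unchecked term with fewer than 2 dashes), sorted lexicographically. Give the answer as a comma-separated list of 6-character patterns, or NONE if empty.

[col 0] 000001, 000100*, 000111*, 001000*, 001011*, 001100*, 001101*, 010000, 010011*, 010101*, 011011*, 011110*, 011111*, 100000*, 100010*, 100011*, 100110*, 100111*, 101001, 101010*, 110010*, 110101*, 111000*, 111011*, 111100*
[col 1] -00111, -10101, -11011, 0-1011, 00-100, 001-00, 00110-, 01-011, 011-11, 01111-, 1-0010, 10-010, 100-10*, 100-11*, 1000-0, 10001-*, 10011-*, 111-00
[col 2] 100-1-
Prime implicants: -00111, -10101, -11011, 0-1011, 00-100, 000001, 001-00, 00110-, 01-011, 010000, 011-11, 01111-, 1-0010, 10-010, 100-1-, 1000-0, 101001, 111-00

-00111, -10101, -11011, 0-1011, 00-100, 000001, 001-00, 00110-, 01-011, 010000, 011-11, 01111-, 1-0010, 10-010, 1000-0, 101001, 111-00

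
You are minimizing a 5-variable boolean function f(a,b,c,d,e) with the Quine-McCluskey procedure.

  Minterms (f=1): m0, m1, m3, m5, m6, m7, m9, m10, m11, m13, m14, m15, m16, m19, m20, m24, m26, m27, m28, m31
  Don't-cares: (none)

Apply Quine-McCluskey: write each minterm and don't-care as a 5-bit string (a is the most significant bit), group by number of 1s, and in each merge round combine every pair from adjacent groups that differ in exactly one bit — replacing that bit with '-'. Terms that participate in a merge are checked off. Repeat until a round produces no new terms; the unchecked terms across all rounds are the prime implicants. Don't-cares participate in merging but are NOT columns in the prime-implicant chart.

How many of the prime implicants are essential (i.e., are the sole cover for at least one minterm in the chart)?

Round 0: 00000✓ 00001✓ 00011✓ 00101✓ 00110✓ 00111✓ 01001✓ 01010✓ 01011✓ 01101✓ 01110✓ 01111✓ 10000✓ 10011✓ 10100✓ 11000✓ 11010✓ 11011✓ 11100✓ 11111✓
Round 1: -0000 -0011✓ -1010✓ -1011✓ -1111✓ 0-001✓ 0-011✓ 0-101✓ 0-110✓ 0-111✓ 00-01✓ 00-11✓ 000-1✓ 0000- 001-1✓ 0011-✓ 01-01✓ 01-10✓ 01-11✓ 010-1✓ 0101-✓ 011-1✓ 0111-✓ 1-000✓ 1-011✓ 1-100✓ 10-00✓ 11-00✓ 11-11✓ 110-0 1101-✓
Round 2: --011 -1-11 -101- 0--01✓ 0--11✓ 0-0-1✓ 0-1-1✓ 0-11- 00--1✓ 01--1✓ 01-1- 1--00
Round 3: 0---1
PIs = {--011, -0000, -1-11, -101-, 0---1, 0-11-, 0000-, 01-1-, 1--00, 110-0}
Coverage chart:
  m0: -0000,0000-
  m1: 0---1,0000-
  m3: --011,0---1
  m5: 0---1 ←essential
  m6: 0-11- ←essential
  m7: 0---1,0-11-
  m9: 0---1 ←essential
  m10: -101-,01-1-
  m11: --011,-1-11,-101-,0---1,01-1-
  m13: 0---1 ←essential
  m14: 0-11-,01-1-
  m15: -1-11,0---1,0-11-,01-1-
  m16: -0000,1--00
  m19: --011 ←essential
  m20: 1--00 ←essential
  m24: 1--00,110-0
  m26: -101-,110-0
  m27: --011,-1-11,-101-
  m28: 1--00 ←essential
  m31: -1-11 ←essential
Essential: --011, -1-11, 0---1, 0-11-, 1--00

5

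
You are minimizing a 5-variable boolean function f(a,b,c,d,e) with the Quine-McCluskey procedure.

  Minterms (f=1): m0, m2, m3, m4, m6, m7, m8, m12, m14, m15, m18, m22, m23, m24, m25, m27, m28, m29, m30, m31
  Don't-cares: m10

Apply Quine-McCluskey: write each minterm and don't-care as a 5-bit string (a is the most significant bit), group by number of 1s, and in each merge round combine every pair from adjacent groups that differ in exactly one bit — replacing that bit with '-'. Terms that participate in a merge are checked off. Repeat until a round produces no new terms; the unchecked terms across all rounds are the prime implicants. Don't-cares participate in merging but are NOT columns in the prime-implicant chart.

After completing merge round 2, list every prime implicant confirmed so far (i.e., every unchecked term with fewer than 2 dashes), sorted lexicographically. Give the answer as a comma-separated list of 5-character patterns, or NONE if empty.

NONE

Round 0: 00000✓ 00010✓ 00011✓ 00100✓ 00110✓ 00111✓ 01000✓ 01010✓ 01100✓ 01110✓ 01111✓ 10010✓ 10110✓ 10111✓ 11000✓ 11001✓ 11011✓ 11100✓ 11101✓ 11110✓ 11111✓
Round 1: -0010✓ -0110✓ -0111✓ -1000✓ -1100✓ -1110✓ -1111✓ 0-000✓ 0-010✓ 0-100✓ 0-110✓ 0-111✓ 00-00✓ 00-10✓ 00-11✓ 000-0✓ 0001-✓ 001-0✓ 0011-✓ 01-00✓ 01-10✓ 010-0✓ 011-0✓ 0111-✓ 1-110✓ 1-111✓ 10-10✓ 1011-✓ 11-00✓ 11-01✓ 11-11✓ 110-1✓ 1100-✓ 111-0✓ 111-1✓ 1110-✓ 1111-✓
Round 2: --110✓ --111✓ -0-10 -011-✓ -1-00 -11-0 -111-✓ 0--00✓ 0--10✓ 0-0-0✓ 0-1-0✓ 0-11-✓ 00--0✓ 00-1- 01--0✓ 1-11-✓ 11--1 11-0- 111--
Round 3: --11- 0---0
PIs = {--11-, -0-10, -1-00, -11-0, 0---0, 00-1-, 11--1, 11-0-, 111--}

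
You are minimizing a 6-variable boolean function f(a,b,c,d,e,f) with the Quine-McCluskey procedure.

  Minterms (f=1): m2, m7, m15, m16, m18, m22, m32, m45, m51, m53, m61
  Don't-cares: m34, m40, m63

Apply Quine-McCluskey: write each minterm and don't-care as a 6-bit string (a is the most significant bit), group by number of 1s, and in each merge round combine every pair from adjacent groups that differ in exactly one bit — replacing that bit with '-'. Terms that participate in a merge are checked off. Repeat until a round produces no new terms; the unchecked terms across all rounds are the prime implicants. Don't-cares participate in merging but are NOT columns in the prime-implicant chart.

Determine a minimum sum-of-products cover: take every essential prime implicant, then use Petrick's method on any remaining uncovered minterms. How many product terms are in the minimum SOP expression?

8

[col 0] 000010*, 000111*, 001111*, 010000*, 010010*, 010110*, 100000*, 100010*, 101000*, 101101*, 110011, 110101*, 111101*, 111111*
[col 1] -00010, 0-0010, 00-111, 010-10, 0100-0, 1-1101, 10-000, 1000-0, 11-101, 1111-1
Prime implicants: -00010, 0-0010, 00-111, 010-10, 0100-0, 1-1101, 10-000, 1000-0, 11-101, 110011, 1111-1
PI chart (minterm → PIs covering it):
  2 | -00010,0-0010
  7 | 00-111  (sole → essential)
  15 | 00-111  (sole → essential)
  16 | 0100-0  (sole → essential)
  18 | 0-0010,010-10,0100-0
  22 | 010-10  (sole → essential)
  32 | 10-000,1000-0
  45 | 1-1101  (sole → essential)
  51 | 110011  (sole → essential)
  53 | 11-101  (sole → essential)
  61 | 1-1101,11-101,1111-1
Essential prime implicants: 00-111, 010-10, 0100-0, 1-1101, 11-101, 110011
Petrick residual → -00010, 10-000
Minimum SOP uses 8 PIs: b'c'd'ef' + a'b'def + a'bc'ef' + a'bc'd'f' + acde'f + ab'd'e'f' + abde'f + abc'd'ef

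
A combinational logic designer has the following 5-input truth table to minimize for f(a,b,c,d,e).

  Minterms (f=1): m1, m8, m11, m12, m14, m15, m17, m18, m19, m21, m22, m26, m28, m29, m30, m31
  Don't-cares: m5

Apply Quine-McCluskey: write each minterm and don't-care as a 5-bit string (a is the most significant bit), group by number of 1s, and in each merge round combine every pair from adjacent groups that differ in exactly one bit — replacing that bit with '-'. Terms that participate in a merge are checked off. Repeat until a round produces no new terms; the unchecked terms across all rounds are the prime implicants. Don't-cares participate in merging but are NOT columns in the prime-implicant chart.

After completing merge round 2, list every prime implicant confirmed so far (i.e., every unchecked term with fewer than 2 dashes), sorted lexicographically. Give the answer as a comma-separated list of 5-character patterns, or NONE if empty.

01-00, 01-11, 1-101, 100-1, 1001-

size-2^0 implicants → 00001(✓)  00101(✓)  01000(✓)  01011(✓)  01100(✓)  01110(✓)  01111(✓)  10001(✓)  10010(✓)  10011(✓)  10101(✓)  10110(✓)  11010(✓)  11100(✓)  11101(✓)  11110(✓)  11111(✓)
size-2^1 implicants → -0001(✓)  -0101(✓)  -1100(✓)  -1110(✓)  -1111(✓)  00-01(✓)  01-00  01-11  011-0(✓)  0111-(✓)  1-010(✓)  1-101  1-110(✓)  10-01(✓)  10-10(✓)  100-1  1001-  11-10(✓)  111-0(✓)  111-1(✓)  1110-(✓)  1111-(✓)
size-2^2 implicants → -0-01  -11-0  -111-  1--10  111--
Unchecked terms (primes): -0-01, -11-0, -111-, 01-00, 01-11, 1--10, 1-101, 100-1, 1001-, 111--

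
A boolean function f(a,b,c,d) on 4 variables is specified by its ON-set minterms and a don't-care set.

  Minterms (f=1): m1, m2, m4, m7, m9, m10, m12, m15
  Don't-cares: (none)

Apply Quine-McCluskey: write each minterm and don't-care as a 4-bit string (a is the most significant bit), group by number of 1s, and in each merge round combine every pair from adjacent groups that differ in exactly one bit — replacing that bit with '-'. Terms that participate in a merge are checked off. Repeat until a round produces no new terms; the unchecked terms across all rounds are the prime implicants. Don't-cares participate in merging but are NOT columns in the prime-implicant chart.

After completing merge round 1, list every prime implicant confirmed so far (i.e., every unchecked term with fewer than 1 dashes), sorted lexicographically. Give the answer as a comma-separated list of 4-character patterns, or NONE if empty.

[col 0] 0001*, 0010*, 0100*, 0111*, 1001*, 1010*, 1100*, 1111*
[col 1] -001, -010, -100, -111
Prime implicants: -001, -010, -100, -111

NONE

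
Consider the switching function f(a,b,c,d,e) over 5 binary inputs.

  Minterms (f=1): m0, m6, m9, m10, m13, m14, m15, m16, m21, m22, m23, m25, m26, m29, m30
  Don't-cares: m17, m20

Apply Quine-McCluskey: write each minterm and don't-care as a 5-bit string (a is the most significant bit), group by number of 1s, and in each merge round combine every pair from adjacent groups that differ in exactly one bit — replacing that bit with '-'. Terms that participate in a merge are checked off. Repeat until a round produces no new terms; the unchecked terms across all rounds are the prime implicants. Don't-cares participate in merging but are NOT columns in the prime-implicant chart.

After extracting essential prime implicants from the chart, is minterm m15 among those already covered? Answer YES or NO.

Round 0: 00000✓ 00110✓ 01001✓ 01010✓ 01101✓ 01110✓ 01111✓ 10000✓ 10001✓ 10100✓ 10101✓ 10110✓ 10111✓ 11001✓ 11010✓ 11101✓ 11110✓
Round 1: -0000 -0110✓ -1001✓ -1010✓ -1101✓ -1110✓ 0-110✓ 01-01✓ 01-10✓ 011-1 0111- 1-001✓ 1-101✓ 1-110✓ 10-00✓ 10-01✓ 1000-✓ 101-0✓ 101-1✓ 1010-✓ 1011-✓ 11-01✓ 11-10✓
Round 2: --110 -1-01 -1-10 1--01 10-0- 101--
PIs = {--110, -0000, -1-01, -1-10, 011-1, 0111-, 1--01, 10-0-, 101--}
Coverage chart:
  m0: -0000 ←essential
  m6: --110 ←essential
  m9: -1-01 ←essential
  m10: -1-10 ←essential
  m13: -1-01,011-1
  m14: --110,-1-10,0111-
  m15: 011-1,0111-
  m16: -0000,10-0-
  m21: 1--01,10-0-,101--
  m22: --110,101--
  m23: 101-- ←essential
  m25: -1-01,1--01
  m26: -1-10 ←essential
  m29: -1-01,1--01
  m30: --110,-1-10
Essential: --110, -0000, -1-01, -1-10, 101--

NO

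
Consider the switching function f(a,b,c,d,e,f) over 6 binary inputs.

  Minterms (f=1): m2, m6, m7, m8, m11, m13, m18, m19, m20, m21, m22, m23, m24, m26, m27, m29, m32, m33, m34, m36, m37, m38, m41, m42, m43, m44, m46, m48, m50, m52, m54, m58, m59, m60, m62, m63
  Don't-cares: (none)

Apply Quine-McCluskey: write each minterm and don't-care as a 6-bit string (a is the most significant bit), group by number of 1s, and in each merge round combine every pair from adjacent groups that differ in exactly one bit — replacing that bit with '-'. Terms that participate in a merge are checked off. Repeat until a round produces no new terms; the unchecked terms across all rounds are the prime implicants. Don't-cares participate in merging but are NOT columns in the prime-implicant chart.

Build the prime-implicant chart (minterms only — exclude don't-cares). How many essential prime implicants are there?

9

[col 0] 000010*, 000110*, 000111*, 001000*, 001011*, 001101*, 010010*, 010011*, 010100*, 010101*, 010110*, 010111*, 011000*, 011010*, 011011*, 011101*, 100000*, 100001*, 100010*, 100100*, 100101*, 100110*, 101001*, 101010*, 101011*, 101100*, 101110*, 110000*, 110010*, 110100*, 110110*, 111010*, 111011*, 111100*, 111110*, 111111*
[col 1] -00010*, -00110*, -01011*, -10010*, -10100*, -10110*, -11010*, -11011*, 0-0010*, 0-0110*, 0-0111*, 0-1000, 0-1011*, 0-1101, 000-10*, 00011-*, 01-010*, 01-011*, 01-101, 010-10*, 010-11*, 01001-*, 0101-0*, 0101-1*, 01010-*, 01011-*, 0110-0, 01101-*, 1-0000*, 1-0010*, 1-0100*, 1-0110*, 1-1010*, 1-1011*, 1-1100*, 1-1110*, 10-001, 10-010*, 10-100*, 10-110*, 100-00*, 100-01*, 100-10*, 1000-0*, 10000-*, 1001-0*, 10010-*, 101-10*, 1010-1, 10101-*, 1011-0*, 11-010*, 11-100*, 11-110*, 110-00*, 110-10*, 1100-0*, 1101-0*, 111-10*, 111-11*, 11101-*, 1111-0*, 11111-*
[col 2] --0010*, --0110*, --1011, -00-10*, -1-010, -10-10*, -101-0, -1101-, 0-0-10*, 0-011-, 01-01-, 010-1-, 0101--, 1--010*, 1--100*, 1--110*, 1-0-00*, 1-0-10*, 1-00-0*, 1-01-0*, 1-1-10*, 1-101-, 1-11-0*, 10--10*, 10-1-0*, 100--0*, 100-0-, 11--10*, 11-1-0*, 110--0*, 111-1-
[col 3] --0-10, 1---10, 1--1-0, 1-0--0
Prime implicants: --0-10, --1011, -1-010, -101-0, -1101-, 0-011-, 0-1000, 0-1101, 01-01-, 01-101, 010-1-, 0101--, 0110-0, 1---10, 1--1-0, 1-0--0, 1-101-, 10-001, 100-0-, 1010-1, 111-1-
PI chart (minterm → PIs covering it):
  2 | --0-10  (sole → essential)
  6 | --0-10,0-011-
  7 | 0-011-  (sole → essential)
  8 | 0-1000  (sole → essential)
  11 | --1011  (sole → essential)
  13 | 0-1101  (sole → essential)
  18 | --0-10,-1-010,01-01-,010-1-
  19 | 01-01-,010-1-
  20 | -101-0,0101--
  21 | 01-101,0101--
  22 | --0-10,-101-0,0-011-,010-1-,0101--
  23 | 0-011-,010-1-,0101--
  24 | 0-1000,0110-0
  26 | -1-010,-1101-,01-01-,0110-0
  27 | --1011,-1101-,01-01-
  29 | 0-1101,01-101
  32 | 1-0--0,100-0-
  33 | 10-001,100-0-
  34 | --0-10,1---10,1-0--0
  36 | 1--1-0,1-0--0,100-0-
  37 | 100-0-  (sole → essential)
  38 | --0-10,1---10,1--1-0,1-0--0
  41 | 10-001,1010-1
  42 | 1---10,1-101-
  43 | --1011,1-101-,1010-1
  44 | 1--1-0  (sole → essential)
  46 | 1---10,1--1-0
  48 | 1-0--0  (sole → essential)
  50 | --0-10,-1-010,1---10,1-0--0
  52 | -101-0,1--1-0,1-0--0
  54 | --0-10,-101-0,1---10,1--1-0,1-0--0
  58 | -1-010,-1101-,1---10,1-101-,111-1-
  59 | --1011,-1101-,1-101-,111-1-
  60 | 1--1-0  (sole → essential)
  62 | 1---10,1--1-0,111-1-
  63 | 111-1-  (sole → essential)
Essential prime implicants: --0-10, --1011, 0-011-, 0-1000, 0-1101, 1--1-0, 1-0--0, 100-0-, 111-1-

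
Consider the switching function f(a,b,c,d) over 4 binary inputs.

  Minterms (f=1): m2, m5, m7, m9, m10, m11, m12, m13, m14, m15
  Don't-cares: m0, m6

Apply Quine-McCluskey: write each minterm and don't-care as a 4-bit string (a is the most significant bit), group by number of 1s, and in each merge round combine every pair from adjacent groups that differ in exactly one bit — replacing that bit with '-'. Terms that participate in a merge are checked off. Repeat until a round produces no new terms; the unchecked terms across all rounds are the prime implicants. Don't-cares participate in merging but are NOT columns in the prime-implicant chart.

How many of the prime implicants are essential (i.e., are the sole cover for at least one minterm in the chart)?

Round 0: 0000✓ 0010✓ 0101✓ 0110✓ 0111✓ 1001✓ 1010✓ 1011✓ 1100✓ 1101✓ 1110✓ 1111✓
Round 1: -010✓ -101✓ -110✓ -111✓ 0-10✓ 00-0 01-1✓ 011-✓ 1-01✓ 1-10✓ 1-11✓ 10-1✓ 101-✓ 11-0✓ 11-1✓ 110-✓ 111-✓
Round 2: --10 -1-1 -11- 1--1 1-1- 11--
PIs = {--10, -1-1, -11-, 00-0, 1--1, 1-1-, 11--}
Coverage chart:
  m2: --10,00-0
  m5: -1-1 ←essential
  m7: -1-1,-11-
  m9: 1--1 ←essential
  m10: --10,1-1-
  m11: 1--1,1-1-
  m12: 11-- ←essential
  m13: -1-1,1--1,11--
  m14: --10,-11-,1-1-,11--
  m15: -1-1,-11-,1--1,1-1-,11--
Essential: -1-1, 1--1, 11--

3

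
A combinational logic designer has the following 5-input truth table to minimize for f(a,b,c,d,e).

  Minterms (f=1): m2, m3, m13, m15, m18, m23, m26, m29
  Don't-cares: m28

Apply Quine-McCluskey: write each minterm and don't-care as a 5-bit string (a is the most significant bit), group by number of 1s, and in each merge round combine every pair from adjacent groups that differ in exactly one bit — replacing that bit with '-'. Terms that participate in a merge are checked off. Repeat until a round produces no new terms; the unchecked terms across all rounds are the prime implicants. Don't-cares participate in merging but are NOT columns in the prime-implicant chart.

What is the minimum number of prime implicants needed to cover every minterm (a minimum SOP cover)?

[col 0] 00010*, 00011*, 01101*, 01111*, 10010*, 10111, 11010*, 11100*, 11101*
[col 1] -0010, -1101, 0001-, 011-1, 1-010, 1110-
Prime implicants: -0010, -1101, 0001-, 011-1, 1-010, 10111, 1110-
PI chart (minterm → PIs covering it):
  2 | -0010,0001-
  3 | 0001-  (sole → essential)
  13 | -1101,011-1
  15 | 011-1  (sole → essential)
  18 | -0010,1-010
  23 | 10111  (sole → essential)
  26 | 1-010  (sole → essential)
  29 | -1101,1110-
Essential prime implicants: 0001-, 011-1, 1-010, 10111
Petrick residual → -1101
Minimum SOP uses 5 PIs: bcd'e + a'b'c'd + a'bce + ac'de' + ab'cde

5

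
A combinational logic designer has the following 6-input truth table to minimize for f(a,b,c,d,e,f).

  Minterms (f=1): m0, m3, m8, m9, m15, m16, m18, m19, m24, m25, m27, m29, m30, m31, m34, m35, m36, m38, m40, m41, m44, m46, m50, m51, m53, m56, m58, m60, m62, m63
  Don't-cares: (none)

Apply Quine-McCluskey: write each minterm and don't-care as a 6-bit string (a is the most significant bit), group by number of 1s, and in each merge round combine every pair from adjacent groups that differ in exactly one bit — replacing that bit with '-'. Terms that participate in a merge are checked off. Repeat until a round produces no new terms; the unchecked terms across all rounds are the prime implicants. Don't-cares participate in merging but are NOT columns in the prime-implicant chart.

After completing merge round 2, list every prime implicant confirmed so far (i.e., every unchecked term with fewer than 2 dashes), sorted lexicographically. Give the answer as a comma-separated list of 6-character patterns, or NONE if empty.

0-1111, 01-011, 0100-0, 100-10, 11-010, 110101

Round 0: 000000✓ 000011✓ 001000✓ 001001✓ 001111✓ 010000✓ 010010✓ 010011✓ 011000✓ 011001✓ 011011✓ 011101✓ 011110✓ 011111✓ 100010✓ 100011✓ 100100✓ 100110✓ 101000✓ 101001✓ 101100✓ 101110✓ 110010✓ 110011✓ 110101 111000✓ 111010✓ 111100✓ 111110✓ 111111✓
Round 1: -00011✓ -01000✓ -01001✓ -10010✓ -10011✓ -11000✓ -11110✓ -11111✓ 0-0000✓ 0-0011✓ 0-1000✓ 0-1001✓ 0-1111 00-000✓ 00100-✓ 01-000✓ 01-011 0100-0 01001-✓ 011-01✓ 011-11✓ 0110-1✓ 01100-✓ 0111-1✓ 01111-✓ 1-0010✓ 1-0011✓ 1-1000✓ 1-1100✓ 1-1110✓ 10-100✓ 10-110✓ 100-10 10001-✓ 1001-0✓ 101-00✓ 10100-✓ 1011-0✓ 11-010 11001-✓ 111-00✓ 111-10✓ 1110-0✓ 1111-0✓ 11111-✓
Round 2: --0011 --1000 -0100- -1001- -1111- 0--000 0-100- 011--1 1-001- 1-1-00 1-11-0 10-1-0 111--0
PIs = {--0011, --1000, -0100-, -1001-, -1111-, 0--000, 0-100-, 0-1111, 01-011, 0100-0, 011--1, 1-001-, 1-1-00, 1-11-0, 10-1-0, 100-10, 11-010, 110101, 111--0}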